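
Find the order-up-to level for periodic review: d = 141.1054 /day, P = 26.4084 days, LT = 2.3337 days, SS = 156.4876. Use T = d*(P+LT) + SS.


P + LT = 28.7421
d*(P+LT) = 141.1054 * 28.7421 = 4055.6655
T = 4055.6655 + 156.4876 = 4212.1531

4212.1531 units


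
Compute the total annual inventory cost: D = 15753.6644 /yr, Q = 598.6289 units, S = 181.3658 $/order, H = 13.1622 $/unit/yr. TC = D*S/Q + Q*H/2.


Ordering cost = D*S/Q = 4772.8667
Holding cost = Q*H/2 = 3939.6367
TC = 4772.8667 + 3939.6367 = 8712.5034

8712.5034 $/yr


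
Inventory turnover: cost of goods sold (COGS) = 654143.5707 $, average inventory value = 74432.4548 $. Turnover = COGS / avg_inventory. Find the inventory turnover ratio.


Turnover = 654143.5707 / 74432.4548 = 8.7884

8.7884


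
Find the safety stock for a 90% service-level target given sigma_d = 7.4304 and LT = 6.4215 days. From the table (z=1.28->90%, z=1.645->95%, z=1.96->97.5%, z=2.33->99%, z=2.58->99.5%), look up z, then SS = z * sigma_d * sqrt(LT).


From the table, SL = 90% corresponds to z = 1.28
sqrt(LT) = sqrt(6.4215) = 2.5341
SS = 1.28 * 7.4304 * 2.5341 = 24.1013

24.1013 units


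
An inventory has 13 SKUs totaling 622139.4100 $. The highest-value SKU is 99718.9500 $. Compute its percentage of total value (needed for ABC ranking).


Top item = 99718.9500
Total = 622139.4100
Percentage = 99718.9500 / 622139.4100 * 100 = 16.0284

16.0284%


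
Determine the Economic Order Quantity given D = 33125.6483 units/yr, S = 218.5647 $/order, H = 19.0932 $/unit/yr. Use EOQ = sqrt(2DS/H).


2*D*S = 2 * 33125.6483 * 218.5647 = 14480194.7660
2*D*S/H = 758395.3851
EOQ = sqrt(758395.3851) = 870.8590

870.8590 units


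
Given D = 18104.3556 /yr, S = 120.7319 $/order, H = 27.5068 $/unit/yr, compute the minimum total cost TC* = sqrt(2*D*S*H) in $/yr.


2*D*S*H = 120247255.2587
TC* = sqrt(120247255.2587) = 10965.7309

10965.7309 $/yr


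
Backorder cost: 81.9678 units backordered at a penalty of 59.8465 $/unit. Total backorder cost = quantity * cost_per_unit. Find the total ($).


Total = 81.9678 * 59.8465 = 4905.4859

4905.4859 $


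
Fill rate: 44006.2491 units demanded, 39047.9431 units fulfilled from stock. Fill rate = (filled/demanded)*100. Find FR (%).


FR = 39047.9431 / 44006.2491 * 100 = 88.7327

88.7327%


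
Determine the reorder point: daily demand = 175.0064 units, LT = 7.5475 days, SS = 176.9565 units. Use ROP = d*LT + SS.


d*LT = 175.0064 * 7.5475 = 1320.8608
ROP = 1320.8608 + 176.9565 = 1497.8173

1497.8173 units


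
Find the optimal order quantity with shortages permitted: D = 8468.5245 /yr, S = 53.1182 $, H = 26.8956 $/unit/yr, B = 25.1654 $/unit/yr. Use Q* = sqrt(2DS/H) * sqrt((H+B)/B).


sqrt(2DS/H) = 182.8942
sqrt((H+B)/B) = 1.4383
Q* = 182.8942 * 1.4383 = 263.0597

263.0597 units


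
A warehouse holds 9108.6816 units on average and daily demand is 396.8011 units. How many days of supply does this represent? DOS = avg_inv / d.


DOS = 9108.6816 / 396.8011 = 22.9553

22.9553 days


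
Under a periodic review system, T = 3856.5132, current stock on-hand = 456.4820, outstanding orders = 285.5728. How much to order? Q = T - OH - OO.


Inventory position = OH + OO = 456.4820 + 285.5728 = 742.0548
Q = 3856.5132 - 742.0548 = 3114.4584

3114.4584 units


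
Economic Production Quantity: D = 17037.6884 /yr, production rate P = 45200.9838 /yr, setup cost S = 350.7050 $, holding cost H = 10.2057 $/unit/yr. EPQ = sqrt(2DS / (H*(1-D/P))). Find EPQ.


1 - D/P = 1 - 0.3769 = 0.6231
H*(1-D/P) = 6.3588
2DS = 11950405.0206
EPQ = sqrt(1879335.1797) = 1370.8885

1370.8885 units


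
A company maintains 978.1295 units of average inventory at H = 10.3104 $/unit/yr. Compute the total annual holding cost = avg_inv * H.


Cost = 978.1295 * 10.3104 = 10084.9064

10084.9064 $/yr


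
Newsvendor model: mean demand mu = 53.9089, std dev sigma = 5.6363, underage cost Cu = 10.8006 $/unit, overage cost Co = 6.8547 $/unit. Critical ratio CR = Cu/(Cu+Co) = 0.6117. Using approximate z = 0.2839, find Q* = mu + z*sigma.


CR = Cu/(Cu+Co) = 10.8006/(10.8006+6.8547) = 0.6117
z = 0.2839
Q* = 53.9089 + 0.2839 * 5.6363 = 55.5090

55.5090 units


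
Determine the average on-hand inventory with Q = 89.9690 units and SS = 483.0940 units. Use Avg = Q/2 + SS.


Q/2 = 44.9845
Avg = 44.9845 + 483.0940 = 528.0785

528.0785 units


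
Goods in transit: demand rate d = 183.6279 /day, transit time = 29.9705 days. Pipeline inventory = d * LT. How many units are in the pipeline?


Pipeline = 183.6279 * 29.9705 = 5503.4200

5503.4200 units


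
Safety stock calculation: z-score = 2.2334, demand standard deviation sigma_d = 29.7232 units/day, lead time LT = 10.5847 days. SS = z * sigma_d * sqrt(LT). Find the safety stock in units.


sqrt(LT) = sqrt(10.5847) = 3.2534
SS = 2.2334 * 29.7232 * 3.2534 = 215.9739

215.9739 units


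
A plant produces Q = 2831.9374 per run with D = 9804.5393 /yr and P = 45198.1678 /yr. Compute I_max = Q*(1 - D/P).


D/P = 0.2169
1 - D/P = 0.7831
I_max = 2831.9374 * 0.7831 = 2217.6240

2217.6240 units


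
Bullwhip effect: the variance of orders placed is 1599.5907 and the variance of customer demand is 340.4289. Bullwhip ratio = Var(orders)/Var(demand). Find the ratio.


BW = 1599.5907 / 340.4289 = 4.6988

4.6988


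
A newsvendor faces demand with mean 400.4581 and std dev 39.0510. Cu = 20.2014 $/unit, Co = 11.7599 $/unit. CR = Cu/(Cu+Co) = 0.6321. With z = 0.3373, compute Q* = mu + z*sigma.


CR = Cu/(Cu+Co) = 20.2014/(20.2014+11.7599) = 0.6321
z = 0.3373
Q* = 400.4581 + 0.3373 * 39.0510 = 413.6300

413.6300 units


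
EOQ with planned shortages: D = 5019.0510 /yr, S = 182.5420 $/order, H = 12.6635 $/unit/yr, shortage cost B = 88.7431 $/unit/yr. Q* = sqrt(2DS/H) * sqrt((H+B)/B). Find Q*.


sqrt(2DS/H) = 380.3911
sqrt((H+B)/B) = 1.0690
Q* = 380.3911 * 1.0690 = 406.6269

406.6269 units


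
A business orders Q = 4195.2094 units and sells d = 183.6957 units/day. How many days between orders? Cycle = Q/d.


Cycle = 4195.2094 / 183.6957 = 22.8378

22.8378 days


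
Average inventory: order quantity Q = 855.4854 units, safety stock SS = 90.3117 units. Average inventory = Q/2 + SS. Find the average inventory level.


Q/2 = 427.7427
Avg = 427.7427 + 90.3117 = 518.0544

518.0544 units


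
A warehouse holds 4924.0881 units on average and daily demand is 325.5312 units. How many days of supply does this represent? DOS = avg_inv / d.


DOS = 4924.0881 / 325.5312 = 15.1263

15.1263 days


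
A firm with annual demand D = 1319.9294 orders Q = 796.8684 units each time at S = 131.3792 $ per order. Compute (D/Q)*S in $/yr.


Number of orders = D/Q = 1.6564
Cost = 1.6564 * 131.3792 = 217.6159

217.6159 $/yr


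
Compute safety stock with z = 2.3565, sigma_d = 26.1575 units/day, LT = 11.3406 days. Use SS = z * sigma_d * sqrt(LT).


sqrt(LT) = sqrt(11.3406) = 3.3676
SS = 2.3565 * 26.1575 * 3.3676 = 207.5782

207.5782 units


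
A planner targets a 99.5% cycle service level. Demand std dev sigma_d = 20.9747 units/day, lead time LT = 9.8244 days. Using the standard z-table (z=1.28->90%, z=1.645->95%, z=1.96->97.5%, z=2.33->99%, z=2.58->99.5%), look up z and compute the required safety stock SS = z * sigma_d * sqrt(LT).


From the table, SL = 99.5% corresponds to z = 2.58
sqrt(LT) = sqrt(9.8244) = 3.1344
SS = 2.58 * 20.9747 * 3.1344 = 169.6167

169.6167 units


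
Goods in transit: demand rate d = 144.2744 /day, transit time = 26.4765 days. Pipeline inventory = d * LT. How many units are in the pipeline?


Pipeline = 144.2744 * 26.4765 = 3819.8812

3819.8812 units


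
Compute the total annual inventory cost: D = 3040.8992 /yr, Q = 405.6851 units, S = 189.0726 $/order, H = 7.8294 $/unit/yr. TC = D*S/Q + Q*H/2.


Ordering cost = D*S/Q = 1417.2340
Holding cost = Q*H/2 = 1588.1355
TC = 1417.2340 + 1588.1355 = 3005.3695

3005.3695 $/yr


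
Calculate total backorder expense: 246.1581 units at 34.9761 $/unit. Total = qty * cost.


Total = 246.1581 * 34.9761 = 8609.6503

8609.6503 $


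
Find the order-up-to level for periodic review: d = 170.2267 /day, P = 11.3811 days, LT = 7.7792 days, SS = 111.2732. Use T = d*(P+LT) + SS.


P + LT = 19.1603
d*(P+LT) = 170.2267 * 19.1603 = 3261.5946
T = 3261.5946 + 111.2732 = 3372.8678

3372.8678 units


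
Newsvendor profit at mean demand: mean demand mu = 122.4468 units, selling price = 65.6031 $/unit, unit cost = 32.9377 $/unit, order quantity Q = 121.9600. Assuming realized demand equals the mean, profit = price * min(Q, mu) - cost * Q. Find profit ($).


Sales at mu = min(121.9600, 122.4468) = 121.9600
Revenue = 65.6031 * 121.9600 = 8000.9541
Total cost = 32.9377 * 121.9600 = 4017.0819
Profit = 8000.9541 - 4017.0819 = 3983.8722

3983.8722 $


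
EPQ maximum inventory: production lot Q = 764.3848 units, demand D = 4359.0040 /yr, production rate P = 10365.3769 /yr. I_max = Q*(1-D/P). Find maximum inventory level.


D/P = 0.4205
1 - D/P = 0.5795
I_max = 764.3848 * 0.5795 = 442.9342

442.9342 units


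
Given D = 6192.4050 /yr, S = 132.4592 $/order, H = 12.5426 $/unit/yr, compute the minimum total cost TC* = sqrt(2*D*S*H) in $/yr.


2*D*S*H = 20575909.8437
TC* = sqrt(20575909.8437) = 4536.0677

4536.0677 $/yr


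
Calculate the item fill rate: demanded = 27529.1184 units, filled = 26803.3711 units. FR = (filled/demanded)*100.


FR = 26803.3711 / 27529.1184 * 100 = 97.3637

97.3637%


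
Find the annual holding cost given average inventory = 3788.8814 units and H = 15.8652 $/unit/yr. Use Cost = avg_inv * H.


Cost = 3788.8814 * 15.8652 = 60111.3612

60111.3612 $/yr


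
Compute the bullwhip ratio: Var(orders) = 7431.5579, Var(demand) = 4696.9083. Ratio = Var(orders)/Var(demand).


BW = 7431.5579 / 4696.9083 = 1.5822

1.5822


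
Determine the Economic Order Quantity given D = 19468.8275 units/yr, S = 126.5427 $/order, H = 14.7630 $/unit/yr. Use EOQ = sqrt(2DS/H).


2*D*S = 2 * 19468.8275 * 126.5427 = 4927275.9954
2*D*S/H = 333758.4499
EOQ = sqrt(333758.4499) = 577.7183

577.7183 units


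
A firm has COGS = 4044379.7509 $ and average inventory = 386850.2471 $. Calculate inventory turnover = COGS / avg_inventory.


Turnover = 4044379.7509 / 386850.2471 = 10.4546

10.4546


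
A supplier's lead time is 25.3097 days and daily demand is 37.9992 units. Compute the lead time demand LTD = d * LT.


LTD = 37.9992 * 25.3097 = 961.7484

961.7484 units


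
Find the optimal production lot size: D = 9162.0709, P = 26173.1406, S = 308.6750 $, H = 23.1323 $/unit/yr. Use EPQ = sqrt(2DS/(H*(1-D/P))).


1 - D/P = 1 - 0.3501 = 0.6499
H*(1-D/P) = 15.0347
2DS = 5656204.4701
EPQ = sqrt(376210.1417) = 613.3597

613.3597 units


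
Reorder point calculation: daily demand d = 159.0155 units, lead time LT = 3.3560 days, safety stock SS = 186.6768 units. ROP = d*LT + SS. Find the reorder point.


d*LT = 159.0155 * 3.3560 = 533.6560
ROP = 533.6560 + 186.6768 = 720.3328

720.3328 units


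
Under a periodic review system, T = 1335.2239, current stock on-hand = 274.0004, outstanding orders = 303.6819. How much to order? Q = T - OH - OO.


Inventory position = OH + OO = 274.0004 + 303.6819 = 577.6823
Q = 1335.2239 - 577.6823 = 757.5416

757.5416 units


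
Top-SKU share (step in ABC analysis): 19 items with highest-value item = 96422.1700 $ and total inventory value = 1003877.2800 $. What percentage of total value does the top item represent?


Top item = 96422.1700
Total = 1003877.2800
Percentage = 96422.1700 / 1003877.2800 * 100 = 9.6050

9.6050%


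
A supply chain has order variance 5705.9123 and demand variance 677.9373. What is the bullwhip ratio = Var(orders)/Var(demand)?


BW = 5705.9123 / 677.9373 = 8.4166

8.4166


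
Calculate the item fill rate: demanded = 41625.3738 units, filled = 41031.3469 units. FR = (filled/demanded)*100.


FR = 41031.3469 / 41625.3738 * 100 = 98.5729

98.5729%


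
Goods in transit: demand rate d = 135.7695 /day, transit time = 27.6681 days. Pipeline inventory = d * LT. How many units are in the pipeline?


Pipeline = 135.7695 * 27.6681 = 3756.4841

3756.4841 units


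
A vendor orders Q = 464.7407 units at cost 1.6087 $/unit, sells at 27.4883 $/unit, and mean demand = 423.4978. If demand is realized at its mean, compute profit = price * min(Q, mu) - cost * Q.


Sales at mu = min(464.7407, 423.4978) = 423.4978
Revenue = 27.4883 * 423.4978 = 11641.2346
Total cost = 1.6087 * 464.7407 = 747.6284
Profit = 11641.2346 - 747.6284 = 10893.6062

10893.6062 $


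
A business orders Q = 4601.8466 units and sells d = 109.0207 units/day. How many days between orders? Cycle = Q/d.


Cycle = 4601.8466 / 109.0207 = 42.2108

42.2108 days


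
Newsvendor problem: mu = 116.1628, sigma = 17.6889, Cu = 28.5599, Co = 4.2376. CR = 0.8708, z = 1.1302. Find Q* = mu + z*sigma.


CR = Cu/(Cu+Co) = 28.5599/(28.5599+4.2376) = 0.8708
z = 1.1302
Q* = 116.1628 + 1.1302 * 17.6889 = 136.1548

136.1548 units


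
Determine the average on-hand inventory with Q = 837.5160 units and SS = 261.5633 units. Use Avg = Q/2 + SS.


Q/2 = 418.7580
Avg = 418.7580 + 261.5633 = 680.3213

680.3213 units


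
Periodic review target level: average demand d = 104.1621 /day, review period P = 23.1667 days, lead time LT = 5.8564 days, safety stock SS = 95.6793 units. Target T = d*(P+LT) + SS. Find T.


P + LT = 29.0231
d*(P+LT) = 104.1621 * 29.0231 = 3023.1070
T = 3023.1070 + 95.6793 = 3118.7863

3118.7863 units


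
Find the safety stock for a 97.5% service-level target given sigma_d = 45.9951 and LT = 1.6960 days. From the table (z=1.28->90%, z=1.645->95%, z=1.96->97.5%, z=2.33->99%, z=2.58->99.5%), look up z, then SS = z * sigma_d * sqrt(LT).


From the table, SL = 97.5% corresponds to z = 1.96
sqrt(LT) = sqrt(1.6960) = 1.3023
SS = 1.96 * 45.9951 * 1.3023 = 117.4034

117.4034 units


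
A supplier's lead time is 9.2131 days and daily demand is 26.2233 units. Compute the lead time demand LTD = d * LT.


LTD = 26.2233 * 9.2131 = 241.5979

241.5979 units


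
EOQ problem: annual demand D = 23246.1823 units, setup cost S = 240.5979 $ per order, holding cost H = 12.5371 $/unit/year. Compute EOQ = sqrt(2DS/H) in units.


2*D*S = 2 * 23246.1823 * 240.5979 = 11185965.2888
2*D*S/H = 892229.0872
EOQ = sqrt(892229.0872) = 944.5788

944.5788 units


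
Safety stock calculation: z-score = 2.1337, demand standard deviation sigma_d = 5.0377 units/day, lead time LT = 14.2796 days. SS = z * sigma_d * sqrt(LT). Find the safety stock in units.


sqrt(LT) = sqrt(14.2796) = 3.7788
SS = 2.1337 * 5.0377 * 3.7788 = 40.6185

40.6185 units


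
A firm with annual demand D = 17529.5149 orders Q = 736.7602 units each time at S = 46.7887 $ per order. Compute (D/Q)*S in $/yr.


Number of orders = D/Q = 23.7927
Cost = 23.7927 * 46.7887 = 1113.2295

1113.2295 $/yr


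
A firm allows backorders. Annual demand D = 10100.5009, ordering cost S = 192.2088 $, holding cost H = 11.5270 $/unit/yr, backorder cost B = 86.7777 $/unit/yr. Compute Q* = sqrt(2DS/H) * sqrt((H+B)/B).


sqrt(2DS/H) = 580.3833
sqrt((H+B)/B) = 1.0643
Q* = 580.3833 * 1.0643 = 617.7290

617.7290 units


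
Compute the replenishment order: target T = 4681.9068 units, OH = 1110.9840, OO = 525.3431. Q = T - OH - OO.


Inventory position = OH + OO = 1110.9840 + 525.3431 = 1636.3271
Q = 4681.9068 - 1636.3271 = 3045.5797

3045.5797 units


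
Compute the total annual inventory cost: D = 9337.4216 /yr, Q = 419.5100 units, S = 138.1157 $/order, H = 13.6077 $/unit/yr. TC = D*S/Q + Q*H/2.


Ordering cost = D*S/Q = 3074.1687
Holding cost = Q*H/2 = 2854.2831
TC = 3074.1687 + 2854.2831 = 5928.4518

5928.4518 $/yr


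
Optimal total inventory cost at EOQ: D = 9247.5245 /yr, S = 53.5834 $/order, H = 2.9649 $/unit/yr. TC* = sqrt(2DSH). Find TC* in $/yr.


2*D*S*H = 2938297.7567
TC* = sqrt(2938297.7567) = 1714.1464

1714.1464 $/yr


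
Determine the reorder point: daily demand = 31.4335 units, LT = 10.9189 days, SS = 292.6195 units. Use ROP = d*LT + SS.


d*LT = 31.4335 * 10.9189 = 343.2192
ROP = 343.2192 + 292.6195 = 635.8387

635.8387 units


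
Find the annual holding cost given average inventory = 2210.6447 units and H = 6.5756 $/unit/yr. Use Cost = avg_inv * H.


Cost = 2210.6447 * 6.5756 = 14536.3153

14536.3153 $/yr


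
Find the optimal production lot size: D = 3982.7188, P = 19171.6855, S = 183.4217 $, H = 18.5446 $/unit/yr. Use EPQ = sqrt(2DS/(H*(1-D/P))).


1 - D/P = 1 - 0.2077 = 0.7923
H*(1-D/P) = 14.6922
2DS = 1461034.1058
EPQ = sqrt(99443.1677) = 315.3461

315.3461 units


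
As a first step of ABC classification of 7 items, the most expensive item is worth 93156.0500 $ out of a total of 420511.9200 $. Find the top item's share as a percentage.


Top item = 93156.0500
Total = 420511.9200
Percentage = 93156.0500 / 420511.9200 * 100 = 22.1530

22.1530%


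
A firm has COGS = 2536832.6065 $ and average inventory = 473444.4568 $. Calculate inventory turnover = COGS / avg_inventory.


Turnover = 2536832.6065 / 473444.4568 = 5.3582

5.3582


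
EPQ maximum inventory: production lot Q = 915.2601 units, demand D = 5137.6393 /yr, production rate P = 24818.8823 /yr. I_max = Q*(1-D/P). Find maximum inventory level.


D/P = 0.2070
1 - D/P = 0.7930
I_max = 915.2601 * 0.7930 = 725.7964

725.7964 units


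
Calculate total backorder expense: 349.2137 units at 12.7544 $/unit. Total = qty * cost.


Total = 349.2137 * 12.7544 = 4454.0112

4454.0112 $


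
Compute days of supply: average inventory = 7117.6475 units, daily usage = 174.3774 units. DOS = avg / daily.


DOS = 7117.6475 / 174.3774 = 40.8175

40.8175 days


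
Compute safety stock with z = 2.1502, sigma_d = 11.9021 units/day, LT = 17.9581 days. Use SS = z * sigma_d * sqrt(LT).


sqrt(LT) = sqrt(17.9581) = 4.2377
SS = 2.1502 * 11.9021 * 4.2377 = 108.4508

108.4508 units


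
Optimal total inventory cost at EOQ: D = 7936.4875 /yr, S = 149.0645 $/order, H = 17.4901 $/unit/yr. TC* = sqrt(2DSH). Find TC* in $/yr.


2*D*S*H = 41383274.5719
TC* = sqrt(41383274.5719) = 6432.9833

6432.9833 $/yr


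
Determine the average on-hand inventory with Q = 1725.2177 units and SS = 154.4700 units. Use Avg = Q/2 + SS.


Q/2 = 862.6088
Avg = 862.6088 + 154.4700 = 1017.0788

1017.0788 units


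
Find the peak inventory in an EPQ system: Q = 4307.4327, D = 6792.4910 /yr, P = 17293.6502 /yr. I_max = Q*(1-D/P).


D/P = 0.3928
1 - D/P = 0.6072
I_max = 4307.4327 * 0.6072 = 2615.5864

2615.5864 units


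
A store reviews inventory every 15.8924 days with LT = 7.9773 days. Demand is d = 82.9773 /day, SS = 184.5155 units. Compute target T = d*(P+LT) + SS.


P + LT = 23.8697
d*(P+LT) = 82.9773 * 23.8697 = 1980.6433
T = 1980.6433 + 184.5155 = 2165.1588

2165.1588 units


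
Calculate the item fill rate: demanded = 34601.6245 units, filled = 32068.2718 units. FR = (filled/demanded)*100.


FR = 32068.2718 / 34601.6245 * 100 = 92.6785

92.6785%


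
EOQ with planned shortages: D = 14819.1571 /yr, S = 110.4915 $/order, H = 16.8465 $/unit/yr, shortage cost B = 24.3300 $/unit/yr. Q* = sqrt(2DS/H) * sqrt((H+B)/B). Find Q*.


sqrt(2DS/H) = 440.8962
sqrt((H+B)/B) = 1.3009
Q* = 440.8962 * 1.3009 = 573.5747

573.5747 units


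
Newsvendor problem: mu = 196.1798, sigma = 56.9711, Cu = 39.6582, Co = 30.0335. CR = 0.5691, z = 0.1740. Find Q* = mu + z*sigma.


CR = Cu/(Cu+Co) = 39.6582/(39.6582+30.0335) = 0.5691
z = 0.1740
Q* = 196.1798 + 0.1740 * 56.9711 = 206.0928

206.0928 units


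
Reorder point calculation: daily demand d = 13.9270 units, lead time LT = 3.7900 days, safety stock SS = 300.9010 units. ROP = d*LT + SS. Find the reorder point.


d*LT = 13.9270 * 3.7900 = 52.7833
ROP = 52.7833 + 300.9010 = 353.6843

353.6843 units


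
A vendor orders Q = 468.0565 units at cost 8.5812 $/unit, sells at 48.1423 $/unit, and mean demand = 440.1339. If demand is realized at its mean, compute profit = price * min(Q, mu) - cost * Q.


Sales at mu = min(468.0565, 440.1339) = 440.1339
Revenue = 48.1423 * 440.1339 = 21189.0583
Total cost = 8.5812 * 468.0565 = 4016.4864
Profit = 21189.0583 - 4016.4864 = 17172.5718

17172.5718 $


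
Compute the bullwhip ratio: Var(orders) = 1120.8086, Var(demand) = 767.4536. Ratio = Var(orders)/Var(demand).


BW = 1120.8086 / 767.4536 = 1.4604

1.4604


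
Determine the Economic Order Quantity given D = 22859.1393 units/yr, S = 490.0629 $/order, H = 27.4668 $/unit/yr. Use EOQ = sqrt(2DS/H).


2*D*S = 2 * 22859.1393 * 490.0629 = 22404832.1937
2*D*S/H = 815705.9502
EOQ = sqrt(815705.9502) = 903.1644

903.1644 units


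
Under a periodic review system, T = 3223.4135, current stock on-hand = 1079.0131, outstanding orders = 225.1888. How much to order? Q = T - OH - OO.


Inventory position = OH + OO = 1079.0131 + 225.1888 = 1304.2019
Q = 3223.4135 - 1304.2019 = 1919.2116

1919.2116 units


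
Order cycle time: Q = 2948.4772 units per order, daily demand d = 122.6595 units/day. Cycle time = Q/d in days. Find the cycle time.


Cycle = 2948.4772 / 122.6595 = 24.0379

24.0379 days


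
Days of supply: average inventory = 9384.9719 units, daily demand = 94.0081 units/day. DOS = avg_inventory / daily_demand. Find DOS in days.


DOS = 9384.9719 / 94.0081 = 99.8315

99.8315 days


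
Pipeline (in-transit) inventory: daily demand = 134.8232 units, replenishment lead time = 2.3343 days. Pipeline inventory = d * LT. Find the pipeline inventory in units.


Pipeline = 134.8232 * 2.3343 = 314.7178

314.7178 units


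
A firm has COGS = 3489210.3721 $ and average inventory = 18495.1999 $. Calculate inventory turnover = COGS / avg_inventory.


Turnover = 3489210.3721 / 18495.1999 = 188.6549

188.6549


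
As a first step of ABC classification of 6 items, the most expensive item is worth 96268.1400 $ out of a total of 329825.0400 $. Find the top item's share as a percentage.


Top item = 96268.1400
Total = 329825.0400
Percentage = 96268.1400 / 329825.0400 * 100 = 29.1876

29.1876%


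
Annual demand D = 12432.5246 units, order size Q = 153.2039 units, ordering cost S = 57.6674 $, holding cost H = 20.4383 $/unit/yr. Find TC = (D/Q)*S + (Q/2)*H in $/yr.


Ordering cost = D*S/Q = 4679.7201
Holding cost = Q*H/2 = 1565.6136
TC = 4679.7201 + 1565.6136 = 6245.3337

6245.3337 $/yr


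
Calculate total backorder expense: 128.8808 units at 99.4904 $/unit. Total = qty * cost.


Total = 128.8808 * 99.4904 = 12822.4023

12822.4023 $


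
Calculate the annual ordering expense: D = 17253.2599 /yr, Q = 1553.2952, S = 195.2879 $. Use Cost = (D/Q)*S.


Number of orders = D/Q = 11.1075
Cost = 11.1075 * 195.2879 = 2169.1646

2169.1646 $/yr


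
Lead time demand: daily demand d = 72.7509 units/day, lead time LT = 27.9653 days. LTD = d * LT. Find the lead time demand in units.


LTD = 72.7509 * 27.9653 = 2034.5007

2034.5007 units


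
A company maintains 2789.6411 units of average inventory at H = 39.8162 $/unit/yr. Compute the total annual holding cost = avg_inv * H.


Cost = 2789.6411 * 39.8162 = 111072.9080

111072.9080 $/yr


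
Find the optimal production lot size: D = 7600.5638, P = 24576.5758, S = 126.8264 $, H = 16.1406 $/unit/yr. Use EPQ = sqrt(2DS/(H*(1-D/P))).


1 - D/P = 1 - 0.3093 = 0.6907
H*(1-D/P) = 11.1490
2DS = 1927904.2894
EPQ = sqrt(172922.4956) = 415.8395

415.8395 units


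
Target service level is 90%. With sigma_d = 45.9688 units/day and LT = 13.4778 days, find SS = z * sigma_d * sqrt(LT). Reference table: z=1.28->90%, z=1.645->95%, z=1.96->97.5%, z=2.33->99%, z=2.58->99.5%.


From the table, SL = 90% corresponds to z = 1.28
sqrt(LT) = sqrt(13.4778) = 3.6712
SS = 1.28 * 45.9688 * 3.6712 = 216.0144

216.0144 units


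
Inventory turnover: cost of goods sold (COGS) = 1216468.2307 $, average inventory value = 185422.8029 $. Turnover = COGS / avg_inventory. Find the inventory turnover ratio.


Turnover = 1216468.2307 / 185422.8029 = 6.5605

6.5605


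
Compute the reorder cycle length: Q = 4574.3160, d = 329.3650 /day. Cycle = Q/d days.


Cycle = 4574.3160 / 329.3650 = 13.8883

13.8883 days


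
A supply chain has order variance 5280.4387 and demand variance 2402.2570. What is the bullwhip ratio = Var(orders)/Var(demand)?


BW = 5280.4387 / 2402.2570 = 2.1981

2.1981


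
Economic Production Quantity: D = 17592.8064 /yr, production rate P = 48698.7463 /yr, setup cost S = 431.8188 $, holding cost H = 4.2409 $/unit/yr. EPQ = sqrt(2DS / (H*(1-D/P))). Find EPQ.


1 - D/P = 1 - 0.3613 = 0.6387
H*(1-D/P) = 2.7088
2DS = 15193809.0966
EPQ = sqrt(5608969.5944) = 2368.3263

2368.3263 units


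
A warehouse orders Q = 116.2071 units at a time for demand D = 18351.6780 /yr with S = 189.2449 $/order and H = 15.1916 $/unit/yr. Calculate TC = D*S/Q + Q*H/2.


Ordering cost = D*S/Q = 29885.9662
Holding cost = Q*H/2 = 882.6859
TC = 29885.9662 + 882.6859 = 30768.6521

30768.6521 $/yr


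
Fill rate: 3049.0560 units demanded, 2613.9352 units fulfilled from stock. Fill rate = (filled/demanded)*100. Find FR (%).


FR = 2613.9352 / 3049.0560 * 100 = 85.7293

85.7293%


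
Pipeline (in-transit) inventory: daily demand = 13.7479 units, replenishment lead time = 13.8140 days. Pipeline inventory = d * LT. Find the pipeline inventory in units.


Pipeline = 13.7479 * 13.8140 = 189.9135

189.9135 units


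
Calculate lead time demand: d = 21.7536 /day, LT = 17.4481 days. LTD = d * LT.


LTD = 21.7536 * 17.4481 = 379.5590

379.5590 units


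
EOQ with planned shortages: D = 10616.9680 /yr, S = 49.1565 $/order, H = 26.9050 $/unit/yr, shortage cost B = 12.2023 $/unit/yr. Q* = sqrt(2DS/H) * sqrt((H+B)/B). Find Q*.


sqrt(2DS/H) = 196.9651
sqrt((H+B)/B) = 1.7902
Q* = 196.9651 * 1.7902 = 352.6122

352.6122 units


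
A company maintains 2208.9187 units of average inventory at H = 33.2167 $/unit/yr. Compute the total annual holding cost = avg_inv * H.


Cost = 2208.9187 * 33.2167 = 73372.9898

73372.9898 $/yr


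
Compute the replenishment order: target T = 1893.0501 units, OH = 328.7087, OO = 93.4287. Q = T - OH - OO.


Inventory position = OH + OO = 328.7087 + 93.4287 = 422.1374
Q = 1893.0501 - 422.1374 = 1470.9127

1470.9127 units


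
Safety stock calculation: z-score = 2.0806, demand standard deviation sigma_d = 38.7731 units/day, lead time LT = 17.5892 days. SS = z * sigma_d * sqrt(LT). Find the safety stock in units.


sqrt(LT) = sqrt(17.5892) = 4.1939
SS = 2.0806 * 38.7731 * 4.1939 = 338.3313

338.3313 units


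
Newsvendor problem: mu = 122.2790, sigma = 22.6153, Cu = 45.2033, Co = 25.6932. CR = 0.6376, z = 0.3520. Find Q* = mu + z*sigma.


CR = Cu/(Cu+Co) = 45.2033/(45.2033+25.6932) = 0.6376
z = 0.3520
Q* = 122.2790 + 0.3520 * 22.6153 = 130.2396

130.2396 units


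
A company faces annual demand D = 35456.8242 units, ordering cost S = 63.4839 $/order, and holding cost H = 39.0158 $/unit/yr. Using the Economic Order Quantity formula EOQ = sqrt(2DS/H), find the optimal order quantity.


2*D*S = 2 * 35456.8242 * 63.4839 = 4501874.9637
2*D*S/H = 115385.9453
EOQ = sqrt(115385.9453) = 339.6851

339.6851 units


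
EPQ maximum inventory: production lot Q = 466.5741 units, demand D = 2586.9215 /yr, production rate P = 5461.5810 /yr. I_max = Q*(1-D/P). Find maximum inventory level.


D/P = 0.4737
1 - D/P = 0.5263
I_max = 466.5741 * 0.5263 = 245.5775

245.5775 units


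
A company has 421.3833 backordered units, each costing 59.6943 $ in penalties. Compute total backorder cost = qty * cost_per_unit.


Total = 421.3833 * 59.6943 = 25154.1811

25154.1811 $


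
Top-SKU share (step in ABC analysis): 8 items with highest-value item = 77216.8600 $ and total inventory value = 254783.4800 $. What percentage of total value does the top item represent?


Top item = 77216.8600
Total = 254783.4800
Percentage = 77216.8600 / 254783.4800 * 100 = 30.3069

30.3069%


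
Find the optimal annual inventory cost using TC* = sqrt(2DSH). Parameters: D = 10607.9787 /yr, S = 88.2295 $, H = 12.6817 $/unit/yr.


2*D*S*H = 23738535.7988
TC* = sqrt(23738535.7988) = 4872.2208

4872.2208 $/yr


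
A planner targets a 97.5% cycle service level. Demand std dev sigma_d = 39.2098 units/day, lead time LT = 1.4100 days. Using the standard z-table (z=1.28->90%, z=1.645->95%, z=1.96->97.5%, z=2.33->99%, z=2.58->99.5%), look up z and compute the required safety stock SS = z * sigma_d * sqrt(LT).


From the table, SL = 97.5% corresponds to z = 1.96
sqrt(LT) = sqrt(1.4100) = 1.1874
SS = 1.96 * 39.2098 * 1.1874 = 91.2558

91.2558 units


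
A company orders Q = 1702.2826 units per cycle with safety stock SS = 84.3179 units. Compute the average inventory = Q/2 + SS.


Q/2 = 851.1413
Avg = 851.1413 + 84.3179 = 935.4592

935.4592 units


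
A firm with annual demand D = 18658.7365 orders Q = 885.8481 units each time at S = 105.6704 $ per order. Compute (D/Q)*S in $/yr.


Number of orders = D/Q = 21.0631
Cost = 21.0631 * 105.6704 = 2225.7497

2225.7497 $/yr


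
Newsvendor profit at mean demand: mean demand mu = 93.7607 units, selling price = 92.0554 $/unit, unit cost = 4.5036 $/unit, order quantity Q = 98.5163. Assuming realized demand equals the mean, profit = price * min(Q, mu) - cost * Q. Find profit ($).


Sales at mu = min(98.5163, 93.7607) = 93.7607
Revenue = 92.0554 * 93.7607 = 8631.1787
Total cost = 4.5036 * 98.5163 = 443.6780
Profit = 8631.1787 - 443.6780 = 8187.5007

8187.5007 $


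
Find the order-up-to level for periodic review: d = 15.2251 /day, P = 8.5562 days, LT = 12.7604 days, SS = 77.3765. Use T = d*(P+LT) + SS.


P + LT = 21.3166
d*(P+LT) = 15.2251 * 21.3166 = 324.5474
T = 324.5474 + 77.3765 = 401.9239

401.9239 units


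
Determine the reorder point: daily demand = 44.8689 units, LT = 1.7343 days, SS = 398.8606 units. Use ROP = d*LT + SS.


d*LT = 44.8689 * 1.7343 = 77.8161
ROP = 77.8161 + 398.8606 = 476.6767

476.6767 units


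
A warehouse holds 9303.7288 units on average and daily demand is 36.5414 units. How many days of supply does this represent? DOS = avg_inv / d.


DOS = 9303.7288 / 36.5414 = 254.6079

254.6079 days


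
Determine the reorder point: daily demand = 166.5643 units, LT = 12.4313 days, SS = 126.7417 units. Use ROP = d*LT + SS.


d*LT = 166.5643 * 12.4313 = 2070.6108
ROP = 2070.6108 + 126.7417 = 2197.3525

2197.3525 units


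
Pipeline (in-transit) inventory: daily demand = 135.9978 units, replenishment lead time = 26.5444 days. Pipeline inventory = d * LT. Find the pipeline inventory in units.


Pipeline = 135.9978 * 26.5444 = 3609.9800

3609.9800 units


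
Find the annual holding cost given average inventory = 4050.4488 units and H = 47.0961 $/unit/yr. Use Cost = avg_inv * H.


Cost = 4050.4488 * 47.0961 = 190760.3417

190760.3417 $/yr


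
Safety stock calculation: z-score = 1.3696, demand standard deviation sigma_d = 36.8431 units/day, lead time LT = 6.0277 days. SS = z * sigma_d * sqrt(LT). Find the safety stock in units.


sqrt(LT) = sqrt(6.0277) = 2.4551
SS = 1.3696 * 36.8431 * 2.4551 = 123.8870

123.8870 units


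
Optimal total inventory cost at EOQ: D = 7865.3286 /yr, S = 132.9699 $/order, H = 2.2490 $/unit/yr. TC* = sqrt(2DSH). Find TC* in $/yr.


2*D*S*H = 4704242.1044
TC* = sqrt(4704242.1044) = 2168.9265

2168.9265 $/yr


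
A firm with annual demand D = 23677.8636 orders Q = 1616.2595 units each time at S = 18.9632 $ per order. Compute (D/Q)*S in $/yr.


Number of orders = D/Q = 14.6498
Cost = 14.6498 * 18.9632 = 277.8069

277.8069 $/yr


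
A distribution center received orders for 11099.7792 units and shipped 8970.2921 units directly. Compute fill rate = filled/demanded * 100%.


FR = 8970.2921 / 11099.7792 * 100 = 80.8150

80.8150%


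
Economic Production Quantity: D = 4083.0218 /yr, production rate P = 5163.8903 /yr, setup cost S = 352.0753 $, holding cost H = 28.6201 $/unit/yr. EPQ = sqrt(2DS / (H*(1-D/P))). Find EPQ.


1 - D/P = 1 - 0.7907 = 0.2093
H*(1-D/P) = 5.9906
2DS = 2875062.2503
EPQ = sqrt(479932.6022) = 692.7717

692.7717 units


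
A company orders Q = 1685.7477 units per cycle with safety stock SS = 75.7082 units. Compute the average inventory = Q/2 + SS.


Q/2 = 842.8738
Avg = 842.8738 + 75.7082 = 918.5820

918.5820 units


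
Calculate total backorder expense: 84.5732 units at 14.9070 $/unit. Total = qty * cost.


Total = 84.5732 * 14.9070 = 1260.7327

1260.7327 $


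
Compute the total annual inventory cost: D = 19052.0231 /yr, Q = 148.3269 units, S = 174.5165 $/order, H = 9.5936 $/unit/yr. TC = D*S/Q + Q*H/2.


Ordering cost = D*S/Q = 22415.9771
Holding cost = Q*H/2 = 711.4945
TC = 22415.9771 + 711.4945 = 23127.4715

23127.4715 $/yr


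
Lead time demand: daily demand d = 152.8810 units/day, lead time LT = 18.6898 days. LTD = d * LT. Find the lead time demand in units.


LTD = 152.8810 * 18.6898 = 2857.3153

2857.3153 units


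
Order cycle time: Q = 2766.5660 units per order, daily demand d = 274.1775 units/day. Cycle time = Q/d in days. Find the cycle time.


Cycle = 2766.5660 / 274.1775 = 10.0904

10.0904 days


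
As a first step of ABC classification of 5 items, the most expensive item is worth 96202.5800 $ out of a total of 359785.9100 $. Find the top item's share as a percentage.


Top item = 96202.5800
Total = 359785.9100
Percentage = 96202.5800 / 359785.9100 * 100 = 26.7388

26.7388%


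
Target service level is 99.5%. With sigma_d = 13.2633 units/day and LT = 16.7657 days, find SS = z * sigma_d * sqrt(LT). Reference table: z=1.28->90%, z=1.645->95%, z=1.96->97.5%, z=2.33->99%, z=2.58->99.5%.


From the table, SL = 99.5% corresponds to z = 2.58
sqrt(LT) = sqrt(16.7657) = 4.0946
SS = 2.58 * 13.2633 * 4.0946 = 140.1142

140.1142 units


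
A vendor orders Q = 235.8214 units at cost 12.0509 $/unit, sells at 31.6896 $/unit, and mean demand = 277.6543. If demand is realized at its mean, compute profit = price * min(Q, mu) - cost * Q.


Sales at mu = min(235.8214, 277.6543) = 235.8214
Revenue = 31.6896 * 235.8214 = 7473.0858
Total cost = 12.0509 * 235.8214 = 2841.8601
Profit = 7473.0858 - 2841.8601 = 4631.2257

4631.2257 $


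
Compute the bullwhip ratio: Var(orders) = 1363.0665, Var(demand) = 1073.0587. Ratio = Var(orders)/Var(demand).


BW = 1363.0665 / 1073.0587 = 1.2703

1.2703


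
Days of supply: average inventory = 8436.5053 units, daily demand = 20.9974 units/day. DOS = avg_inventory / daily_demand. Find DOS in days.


DOS = 8436.5053 / 20.9974 = 401.7881

401.7881 days


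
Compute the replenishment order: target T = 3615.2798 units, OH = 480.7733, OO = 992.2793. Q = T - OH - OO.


Inventory position = OH + OO = 480.7733 + 992.2793 = 1473.0526
Q = 3615.2798 - 1473.0526 = 2142.2272

2142.2272 units


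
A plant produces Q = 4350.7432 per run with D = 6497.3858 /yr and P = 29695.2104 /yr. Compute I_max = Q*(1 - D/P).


D/P = 0.2188
1 - D/P = 0.7812
I_max = 4350.7432 * 0.7812 = 3398.7898

3398.7898 units


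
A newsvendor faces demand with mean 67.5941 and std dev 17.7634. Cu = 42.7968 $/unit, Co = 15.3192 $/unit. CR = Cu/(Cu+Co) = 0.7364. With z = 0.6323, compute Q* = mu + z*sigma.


CR = Cu/(Cu+Co) = 42.7968/(42.7968+15.3192) = 0.7364
z = 0.6323
Q* = 67.5941 + 0.6323 * 17.7634 = 78.8259

78.8259 units


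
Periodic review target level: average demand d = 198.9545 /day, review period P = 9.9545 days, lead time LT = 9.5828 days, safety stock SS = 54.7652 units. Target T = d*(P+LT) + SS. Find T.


P + LT = 19.5373
d*(P+LT) = 198.9545 * 19.5373 = 3887.0338
T = 3887.0338 + 54.7652 = 3941.7990

3941.7990 units


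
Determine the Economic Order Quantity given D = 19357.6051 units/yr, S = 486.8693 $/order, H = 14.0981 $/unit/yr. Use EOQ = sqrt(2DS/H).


2*D*S = 2 * 19357.6051 * 486.8693 = 18849247.2894
2*D*S/H = 1337006.2129
EOQ = sqrt(1337006.2129) = 1156.2898

1156.2898 units


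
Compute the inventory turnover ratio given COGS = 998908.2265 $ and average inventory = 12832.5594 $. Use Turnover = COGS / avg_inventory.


Turnover = 998908.2265 / 12832.5594 = 77.8417

77.8417


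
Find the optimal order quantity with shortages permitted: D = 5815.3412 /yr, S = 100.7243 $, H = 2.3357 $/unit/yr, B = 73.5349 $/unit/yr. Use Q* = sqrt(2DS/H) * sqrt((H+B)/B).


sqrt(2DS/H) = 708.2086
sqrt((H+B)/B) = 1.0158
Q* = 708.2086 * 1.0158 = 719.3681

719.3681 units


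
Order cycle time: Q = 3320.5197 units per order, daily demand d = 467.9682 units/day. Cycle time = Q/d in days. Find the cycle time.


Cycle = 3320.5197 / 467.9682 = 7.0956

7.0956 days


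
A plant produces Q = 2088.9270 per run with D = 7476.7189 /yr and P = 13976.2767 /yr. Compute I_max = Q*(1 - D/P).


D/P = 0.5350
1 - D/P = 0.4650
I_max = 2088.9270 * 0.4650 = 971.4391

971.4391 units


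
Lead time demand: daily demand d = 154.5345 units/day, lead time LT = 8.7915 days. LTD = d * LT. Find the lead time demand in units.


LTD = 154.5345 * 8.7915 = 1358.5901

1358.5901 units


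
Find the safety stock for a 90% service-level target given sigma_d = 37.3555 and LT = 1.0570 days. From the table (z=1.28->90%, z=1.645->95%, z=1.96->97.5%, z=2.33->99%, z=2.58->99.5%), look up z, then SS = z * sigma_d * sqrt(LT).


From the table, SL = 90% corresponds to z = 1.28
sqrt(LT) = sqrt(1.0570) = 1.0281
SS = 1.28 * 37.3555 * 1.0281 = 49.1589

49.1589 units


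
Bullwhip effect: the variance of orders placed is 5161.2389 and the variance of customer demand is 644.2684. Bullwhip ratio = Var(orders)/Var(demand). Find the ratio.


BW = 5161.2389 / 644.2684 = 8.0110

8.0110


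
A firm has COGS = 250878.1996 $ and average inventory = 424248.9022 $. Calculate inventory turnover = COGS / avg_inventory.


Turnover = 250878.1996 / 424248.9022 = 0.5913

0.5913


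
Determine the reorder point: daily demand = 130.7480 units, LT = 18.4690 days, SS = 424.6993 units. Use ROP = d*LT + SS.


d*LT = 130.7480 * 18.4690 = 2414.7848
ROP = 2414.7848 + 424.6993 = 2839.4841

2839.4841 units


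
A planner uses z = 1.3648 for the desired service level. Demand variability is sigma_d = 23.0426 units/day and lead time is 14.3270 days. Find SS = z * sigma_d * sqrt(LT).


sqrt(LT) = sqrt(14.3270) = 3.7851
SS = 1.3648 * 23.0426 * 3.7851 = 119.0359

119.0359 units


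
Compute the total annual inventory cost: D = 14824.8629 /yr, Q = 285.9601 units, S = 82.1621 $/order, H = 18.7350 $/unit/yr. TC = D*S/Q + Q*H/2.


Ordering cost = D*S/Q = 4259.4819
Holding cost = Q*H/2 = 2678.7312
TC = 4259.4819 + 2678.7312 = 6938.2131

6938.2131 $/yr


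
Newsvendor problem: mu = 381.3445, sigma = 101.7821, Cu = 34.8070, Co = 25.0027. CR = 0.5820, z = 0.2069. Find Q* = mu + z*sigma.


CR = Cu/(Cu+Co) = 34.8070/(34.8070+25.0027) = 0.5820
z = 0.2069
Q* = 381.3445 + 0.2069 * 101.7821 = 402.4032

402.4032 units


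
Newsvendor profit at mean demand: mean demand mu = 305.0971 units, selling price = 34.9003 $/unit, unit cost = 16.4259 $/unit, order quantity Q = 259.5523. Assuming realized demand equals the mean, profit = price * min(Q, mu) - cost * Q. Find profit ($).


Sales at mu = min(259.5523, 305.0971) = 259.5523
Revenue = 34.9003 * 259.5523 = 9058.4531
Total cost = 16.4259 * 259.5523 = 4263.3801
Profit = 9058.4531 - 4263.3801 = 4795.0730

4795.0730 $


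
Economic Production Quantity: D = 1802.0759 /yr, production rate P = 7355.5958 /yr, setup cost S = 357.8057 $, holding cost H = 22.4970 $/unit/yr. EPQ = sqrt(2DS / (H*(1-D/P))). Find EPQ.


1 - D/P = 1 - 0.2450 = 0.7550
H*(1-D/P) = 16.9854
2DS = 1289586.0577
EPQ = sqrt(75923.3294) = 275.5419

275.5419 units


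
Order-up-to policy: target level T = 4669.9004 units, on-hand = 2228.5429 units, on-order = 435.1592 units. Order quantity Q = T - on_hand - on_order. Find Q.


Inventory position = OH + OO = 2228.5429 + 435.1592 = 2663.7021
Q = 4669.9004 - 2663.7021 = 2006.1983

2006.1983 units
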